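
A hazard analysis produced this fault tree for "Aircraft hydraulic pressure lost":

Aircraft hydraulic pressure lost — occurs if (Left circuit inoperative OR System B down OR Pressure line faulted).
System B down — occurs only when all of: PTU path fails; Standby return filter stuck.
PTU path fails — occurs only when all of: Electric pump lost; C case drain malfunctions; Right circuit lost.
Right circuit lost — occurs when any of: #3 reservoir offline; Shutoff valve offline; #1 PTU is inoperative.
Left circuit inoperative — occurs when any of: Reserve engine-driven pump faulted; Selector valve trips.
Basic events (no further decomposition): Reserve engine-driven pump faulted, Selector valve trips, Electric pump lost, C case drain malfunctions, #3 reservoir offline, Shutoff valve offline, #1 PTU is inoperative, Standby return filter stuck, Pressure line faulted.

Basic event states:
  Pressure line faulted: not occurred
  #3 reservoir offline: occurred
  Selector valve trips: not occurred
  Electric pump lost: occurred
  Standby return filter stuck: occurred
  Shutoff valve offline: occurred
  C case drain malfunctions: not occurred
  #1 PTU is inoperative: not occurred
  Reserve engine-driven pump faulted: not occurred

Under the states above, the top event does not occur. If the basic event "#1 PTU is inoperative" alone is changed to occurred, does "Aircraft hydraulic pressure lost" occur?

Counterfactual: set "#1 PTU is inoperative" to occurred.
Left circuit inoperative [OR]: Reserve engine-driven pump faulted=not, Selector valve trips=not → no input occurs → does not occur.
Right circuit lost [OR]: #3 reservoir offline=occurs, Shutoff valve offline=occurs, #1 PTU is inoperative=occurs → at least one input occurs → occurs.
PTU path fails [AND]: Electric pump lost=occurs, C case drain malfunctions=not, Right circuit lost=occurs → not all inputs occur → does not occur.
System B down [AND]: PTU path fails=not, Standby return filter stuck=occurs → not all inputs occur → does not occur.
Aircraft hydraulic pressure lost [OR]: Left circuit inoperative=not, System B down=not, Pressure line faulted=not → no input occurs → does not occur.

No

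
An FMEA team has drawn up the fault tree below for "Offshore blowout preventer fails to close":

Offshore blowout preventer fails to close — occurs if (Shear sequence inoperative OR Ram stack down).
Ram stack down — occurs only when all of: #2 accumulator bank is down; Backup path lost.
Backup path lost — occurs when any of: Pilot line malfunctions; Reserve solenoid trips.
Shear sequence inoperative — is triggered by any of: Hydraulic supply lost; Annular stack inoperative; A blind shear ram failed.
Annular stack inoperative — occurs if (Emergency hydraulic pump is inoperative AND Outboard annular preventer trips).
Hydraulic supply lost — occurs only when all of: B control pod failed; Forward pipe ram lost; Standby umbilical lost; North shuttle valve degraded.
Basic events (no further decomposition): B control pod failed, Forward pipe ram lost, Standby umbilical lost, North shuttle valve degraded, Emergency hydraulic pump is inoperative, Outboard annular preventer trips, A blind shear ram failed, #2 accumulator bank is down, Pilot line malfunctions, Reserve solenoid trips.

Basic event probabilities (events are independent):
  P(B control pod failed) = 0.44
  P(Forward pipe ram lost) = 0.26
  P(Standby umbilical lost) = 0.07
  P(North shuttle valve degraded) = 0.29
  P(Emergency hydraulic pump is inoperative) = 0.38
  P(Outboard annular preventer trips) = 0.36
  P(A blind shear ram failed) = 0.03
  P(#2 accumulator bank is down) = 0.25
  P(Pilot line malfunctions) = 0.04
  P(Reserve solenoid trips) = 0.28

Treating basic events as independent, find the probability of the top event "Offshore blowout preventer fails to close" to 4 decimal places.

P(Hydraulic supply lost) [AND] = 0.44 × 0.26 × 0.07 × 0.29 = 0.002322
P(Annular stack inoperative) [AND] = 0.38 × 0.36 = 0.136800
P(Shear sequence inoperative) [OR] = 1 − (1−0.002322) × (1−0.136800) × (1−0.03) = 0.164640
P(Backup path lost) [OR] = 1 − (1−0.04) × (1−0.28) = 0.308800
P(Ram stack down) [AND] = 0.25 × 0.308800 = 0.077200
P(Offshore blowout preventer fails to close) [OR] = 1 − (1−0.164640) × (1−0.077200) = 0.229130
Rounded to 4 decimal places: P(Offshore blowout preventer fails to close) ≈ 0.2291.

0.2291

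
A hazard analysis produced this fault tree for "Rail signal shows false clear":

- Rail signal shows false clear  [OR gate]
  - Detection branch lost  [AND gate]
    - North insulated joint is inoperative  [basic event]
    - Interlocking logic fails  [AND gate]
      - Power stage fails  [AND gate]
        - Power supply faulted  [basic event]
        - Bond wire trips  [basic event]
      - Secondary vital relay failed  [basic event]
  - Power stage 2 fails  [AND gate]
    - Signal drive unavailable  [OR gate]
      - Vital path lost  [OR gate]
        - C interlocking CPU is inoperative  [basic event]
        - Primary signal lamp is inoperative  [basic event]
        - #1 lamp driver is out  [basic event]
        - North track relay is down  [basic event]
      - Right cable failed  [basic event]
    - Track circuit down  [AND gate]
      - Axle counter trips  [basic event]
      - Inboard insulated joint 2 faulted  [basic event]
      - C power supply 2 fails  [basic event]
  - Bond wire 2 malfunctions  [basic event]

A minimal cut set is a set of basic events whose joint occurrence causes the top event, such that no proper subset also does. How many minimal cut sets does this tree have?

7

Power stage fails [AND]: one cut set from each child combined → 1 × 1 = 1 cut set(s).
Interlocking logic fails [AND]: one cut set from each child combined → 1 × 1 = 1 cut set(s).
Detection branch lost [AND]: one cut set from each child combined → 1 × 1 = 1 cut set(s).
Vital path lost [OR]: union of children's cut sets → 4 cut set(s).
Signal drive unavailable [OR]: union of children's cut sets → 5 cut set(s).
Track circuit down [AND]: one cut set from each child combined → 1 × 1 × 1 = 1 cut set(s).
Power stage 2 fails [AND]: one cut set from each child combined → 5 × 1 = 5 cut set(s).
Rail signal shows false clear [OR]: union of children's cut sets → 7 cut set(s).
Minimal cut sets: {Bond wire trips, North insulated joint is inoperative, Power supply faulted, Secondary vital relay failed}; {Axle counter trips, C interlocking CPU is inoperative, C power supply 2 fails, Inboard insulated joint 2 faulted}; {Axle counter trips, C power supply 2 fails, Inboard insulated joint 2 faulted, Primary signal lamp is inoperative}; {#1 lamp driver is out, Axle counter trips, C power supply 2 fails, Inboard insulated joint 2 faulted}; {Axle counter trips, C power supply 2 fails, Inboard insulated joint 2 faulted, North track relay is down}; {Axle counter trips, C power supply 2 fails, Inboard insulated joint 2 faulted, Right cable failed}; {Bond wire 2 malfunctions}.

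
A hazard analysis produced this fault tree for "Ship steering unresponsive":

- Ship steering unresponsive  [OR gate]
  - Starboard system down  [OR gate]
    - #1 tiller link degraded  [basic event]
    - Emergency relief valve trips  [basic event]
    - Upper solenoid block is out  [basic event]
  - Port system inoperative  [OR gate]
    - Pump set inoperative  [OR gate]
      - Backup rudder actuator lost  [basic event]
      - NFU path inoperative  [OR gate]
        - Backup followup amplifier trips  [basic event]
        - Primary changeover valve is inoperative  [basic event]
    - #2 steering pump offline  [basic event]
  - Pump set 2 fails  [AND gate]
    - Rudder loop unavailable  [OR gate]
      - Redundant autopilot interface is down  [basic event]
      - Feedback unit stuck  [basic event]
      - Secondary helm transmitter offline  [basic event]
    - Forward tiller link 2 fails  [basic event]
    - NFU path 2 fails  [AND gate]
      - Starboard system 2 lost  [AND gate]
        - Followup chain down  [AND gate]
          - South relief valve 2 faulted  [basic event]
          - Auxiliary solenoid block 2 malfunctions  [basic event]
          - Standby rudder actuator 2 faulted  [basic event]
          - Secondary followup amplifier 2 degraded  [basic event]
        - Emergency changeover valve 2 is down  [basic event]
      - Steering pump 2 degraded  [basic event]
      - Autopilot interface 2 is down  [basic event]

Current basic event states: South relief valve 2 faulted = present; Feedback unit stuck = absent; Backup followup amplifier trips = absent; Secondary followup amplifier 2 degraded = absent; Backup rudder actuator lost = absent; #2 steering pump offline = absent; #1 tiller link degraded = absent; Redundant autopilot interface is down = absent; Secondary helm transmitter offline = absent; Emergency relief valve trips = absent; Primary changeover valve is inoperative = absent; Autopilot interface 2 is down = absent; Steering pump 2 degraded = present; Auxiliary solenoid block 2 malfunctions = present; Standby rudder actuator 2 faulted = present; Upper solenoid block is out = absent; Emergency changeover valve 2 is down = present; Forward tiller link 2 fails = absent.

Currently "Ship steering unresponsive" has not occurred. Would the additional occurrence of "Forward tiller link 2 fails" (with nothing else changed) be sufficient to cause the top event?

Counterfactual: set "Forward tiller link 2 fails" to occurred.
Starboard system down [OR]: #1 tiller link degraded=not, Emergency relief valve trips=not, Upper solenoid block is out=not → no input occurs → does not occur.
NFU path inoperative [OR]: Backup followup amplifier trips=not, Primary changeover valve is inoperative=not → no input occurs → does not occur.
Pump set inoperative [OR]: Backup rudder actuator lost=not, NFU path inoperative=not → no input occurs → does not occur.
Port system inoperative [OR]: Pump set inoperative=not, #2 steering pump offline=not → no input occurs → does not occur.
Rudder loop unavailable [OR]: Redundant autopilot interface is down=not, Feedback unit stuck=not, Secondary helm transmitter offline=not → no input occurs → does not occur.
Followup chain down [AND]: South relief valve 2 faulted=occurs, Auxiliary solenoid block 2 malfunctions=occurs, Standby rudder actuator 2 faulted=occurs, Secondary followup amplifier 2 degraded=not → not all inputs occur → does not occur.
Starboard system 2 lost [AND]: Followup chain down=not, Emergency changeover valve 2 is down=occurs → not all inputs occur → does not occur.
NFU path 2 fails [AND]: Starboard system 2 lost=not, Steering pump 2 degraded=occurs, Autopilot interface 2 is down=not → not all inputs occur → does not occur.
Pump set 2 fails [AND]: Rudder loop unavailable=not, Forward tiller link 2 fails=occurs, NFU path 2 fails=not → not all inputs occur → does not occur.
Ship steering unresponsive [OR]: Starboard system down=not, Port system inoperative=not, Pump set 2 fails=not → no input occurs → does not occur.

No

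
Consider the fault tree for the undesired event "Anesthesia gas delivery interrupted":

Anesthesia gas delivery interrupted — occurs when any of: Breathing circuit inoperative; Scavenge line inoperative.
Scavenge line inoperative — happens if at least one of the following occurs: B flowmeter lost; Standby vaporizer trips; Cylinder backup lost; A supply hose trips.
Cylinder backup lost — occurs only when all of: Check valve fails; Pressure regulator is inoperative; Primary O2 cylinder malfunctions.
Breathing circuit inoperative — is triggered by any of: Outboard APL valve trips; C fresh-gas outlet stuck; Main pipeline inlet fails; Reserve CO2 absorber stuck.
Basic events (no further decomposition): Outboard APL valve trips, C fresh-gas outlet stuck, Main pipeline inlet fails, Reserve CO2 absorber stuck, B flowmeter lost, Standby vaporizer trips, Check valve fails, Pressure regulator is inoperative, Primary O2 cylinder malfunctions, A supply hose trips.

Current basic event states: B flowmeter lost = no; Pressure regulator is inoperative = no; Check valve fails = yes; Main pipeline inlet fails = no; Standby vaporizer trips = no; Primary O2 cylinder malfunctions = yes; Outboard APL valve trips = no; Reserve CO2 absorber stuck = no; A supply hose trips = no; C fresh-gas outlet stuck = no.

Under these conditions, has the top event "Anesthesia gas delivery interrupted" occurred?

Breathing circuit inoperative [OR]: Outboard APL valve trips=not, C fresh-gas outlet stuck=not, Main pipeline inlet fails=not, Reserve CO2 absorber stuck=not → no input occurs → does not occur.
Cylinder backup lost [AND]: Check valve fails=occurs, Pressure regulator is inoperative=not, Primary O2 cylinder malfunctions=occurs → not all inputs occur → does not occur.
Scavenge line inoperative [OR]: B flowmeter lost=not, Standby vaporizer trips=not, Cylinder backup lost=not, A supply hose trips=not → no input occurs → does not occur.
Anesthesia gas delivery interrupted [OR]: Breathing circuit inoperative=not, Scavenge line inoperative=not → no input occurs → does not occur.

No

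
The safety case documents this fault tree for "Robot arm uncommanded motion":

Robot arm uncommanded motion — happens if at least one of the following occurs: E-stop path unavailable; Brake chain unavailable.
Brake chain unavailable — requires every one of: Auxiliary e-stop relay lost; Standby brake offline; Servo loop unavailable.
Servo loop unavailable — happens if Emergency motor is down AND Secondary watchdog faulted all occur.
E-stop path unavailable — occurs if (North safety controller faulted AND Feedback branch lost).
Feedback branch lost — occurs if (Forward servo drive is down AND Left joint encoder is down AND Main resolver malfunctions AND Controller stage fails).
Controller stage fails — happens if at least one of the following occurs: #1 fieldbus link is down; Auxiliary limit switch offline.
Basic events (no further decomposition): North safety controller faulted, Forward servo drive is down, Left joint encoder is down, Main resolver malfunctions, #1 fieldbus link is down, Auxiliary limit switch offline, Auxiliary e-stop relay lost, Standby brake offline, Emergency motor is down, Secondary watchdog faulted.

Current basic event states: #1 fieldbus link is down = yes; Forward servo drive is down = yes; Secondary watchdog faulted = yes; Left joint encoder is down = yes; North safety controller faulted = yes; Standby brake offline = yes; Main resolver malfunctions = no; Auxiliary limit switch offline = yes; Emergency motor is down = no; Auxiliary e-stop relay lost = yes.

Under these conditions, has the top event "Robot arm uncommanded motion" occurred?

Controller stage fails [OR]: #1 fieldbus link is down=occurs, Auxiliary limit switch offline=occurs → at least one input occurs → occurs.
Feedback branch lost [AND]: Forward servo drive is down=occurs, Left joint encoder is down=occurs, Main resolver malfunctions=not, Controller stage fails=occurs → not all inputs occur → does not occur.
E-stop path unavailable [AND]: North safety controller faulted=occurs, Feedback branch lost=not → not all inputs occur → does not occur.
Servo loop unavailable [AND]: Emergency motor is down=not, Secondary watchdog faulted=occurs → not all inputs occur → does not occur.
Brake chain unavailable [AND]: Auxiliary e-stop relay lost=occurs, Standby brake offline=occurs, Servo loop unavailable=not → not all inputs occur → does not occur.
Robot arm uncommanded motion [OR]: E-stop path unavailable=not, Brake chain unavailable=not → no input occurs → does not occur.

No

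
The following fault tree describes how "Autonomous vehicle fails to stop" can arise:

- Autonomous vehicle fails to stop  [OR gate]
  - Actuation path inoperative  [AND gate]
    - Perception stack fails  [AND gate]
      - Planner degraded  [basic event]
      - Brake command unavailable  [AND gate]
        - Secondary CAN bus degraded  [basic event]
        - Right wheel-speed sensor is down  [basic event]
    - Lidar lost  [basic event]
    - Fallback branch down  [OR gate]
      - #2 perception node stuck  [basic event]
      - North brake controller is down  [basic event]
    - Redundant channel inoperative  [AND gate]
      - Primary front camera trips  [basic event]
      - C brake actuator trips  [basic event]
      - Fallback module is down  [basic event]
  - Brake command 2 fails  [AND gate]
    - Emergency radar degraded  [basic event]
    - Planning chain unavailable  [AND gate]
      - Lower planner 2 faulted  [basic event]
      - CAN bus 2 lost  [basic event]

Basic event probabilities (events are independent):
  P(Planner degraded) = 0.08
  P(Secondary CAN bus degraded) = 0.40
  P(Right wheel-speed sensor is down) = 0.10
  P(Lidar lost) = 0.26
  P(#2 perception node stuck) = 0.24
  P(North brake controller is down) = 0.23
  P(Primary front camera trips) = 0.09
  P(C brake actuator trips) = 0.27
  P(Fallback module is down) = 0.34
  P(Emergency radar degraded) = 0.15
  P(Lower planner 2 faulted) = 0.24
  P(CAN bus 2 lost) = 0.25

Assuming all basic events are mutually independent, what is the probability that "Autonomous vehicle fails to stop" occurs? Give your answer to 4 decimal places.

P(Brake command unavailable) [AND] = 0.40 × 0.10 = 0.040000
P(Perception stack fails) [AND] = 0.08 × 0.040000 = 0.003200
P(Fallback branch down) [OR] = 1 − (1−0.24) × (1−0.23) = 0.414800
P(Redundant channel inoperative) [AND] = 0.09 × 0.27 × 0.34 = 0.008262
P(Actuation path inoperative) [AND] = 0.003200 × 0.26 × 0.414800 × 0.008262 = 0.000003
P(Planning chain unavailable) [AND] = 0.24 × 0.25 = 0.060000
P(Brake command 2 fails) [AND] = 0.15 × 0.060000 = 0.009000
P(Autonomous vehicle fails to stop) [OR] = 1 − (1−0.000003) × (1−0.009000) = 0.009003
Rounded to 4 decimal places: P(Autonomous vehicle fails to stop) ≈ 0.0090.

0.0090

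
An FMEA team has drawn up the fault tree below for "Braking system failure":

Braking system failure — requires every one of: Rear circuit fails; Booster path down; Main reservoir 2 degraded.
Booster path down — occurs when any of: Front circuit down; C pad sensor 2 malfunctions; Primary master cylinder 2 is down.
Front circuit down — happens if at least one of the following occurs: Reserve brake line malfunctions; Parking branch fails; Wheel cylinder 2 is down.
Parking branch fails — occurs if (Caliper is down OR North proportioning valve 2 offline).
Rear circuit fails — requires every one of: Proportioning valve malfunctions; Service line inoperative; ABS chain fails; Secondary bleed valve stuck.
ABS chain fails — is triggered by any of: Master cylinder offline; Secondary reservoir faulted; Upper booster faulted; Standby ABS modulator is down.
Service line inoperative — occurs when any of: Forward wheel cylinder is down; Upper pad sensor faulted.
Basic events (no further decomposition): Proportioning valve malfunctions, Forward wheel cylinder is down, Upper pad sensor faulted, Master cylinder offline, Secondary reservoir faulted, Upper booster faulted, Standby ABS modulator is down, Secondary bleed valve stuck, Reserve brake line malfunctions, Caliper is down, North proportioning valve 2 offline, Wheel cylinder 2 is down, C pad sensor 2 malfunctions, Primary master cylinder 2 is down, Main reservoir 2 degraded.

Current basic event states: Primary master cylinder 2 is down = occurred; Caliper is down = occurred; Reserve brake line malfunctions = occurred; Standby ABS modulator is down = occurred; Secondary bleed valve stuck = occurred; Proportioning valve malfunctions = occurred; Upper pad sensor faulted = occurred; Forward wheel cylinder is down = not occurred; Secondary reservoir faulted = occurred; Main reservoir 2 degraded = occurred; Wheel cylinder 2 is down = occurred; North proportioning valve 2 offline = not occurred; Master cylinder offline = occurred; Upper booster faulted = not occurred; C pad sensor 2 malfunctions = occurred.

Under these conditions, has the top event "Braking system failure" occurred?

Yes

Service line inoperative [OR]: Forward wheel cylinder is down=not, Upper pad sensor faulted=occurs → at least one input occurs → occurs.
ABS chain fails [OR]: Master cylinder offline=occurs, Secondary reservoir faulted=occurs, Upper booster faulted=not, Standby ABS modulator is down=occurs → at least one input occurs → occurs.
Rear circuit fails [AND]: Proportioning valve malfunctions=occurs, Service line inoperative=occurs, ABS chain fails=occurs, Secondary bleed valve stuck=occurs → all inputs occur → occurs.
Parking branch fails [OR]: Caliper is down=occurs, North proportioning valve 2 offline=not → at least one input occurs → occurs.
Front circuit down [OR]: Reserve brake line malfunctions=occurs, Parking branch fails=occurs, Wheel cylinder 2 is down=occurs → at least one input occurs → occurs.
Booster path down [OR]: Front circuit down=occurs, C pad sensor 2 malfunctions=occurs, Primary master cylinder 2 is down=occurs → at least one input occurs → occurs.
Braking system failure [AND]: Rear circuit fails=occurs, Booster path down=occurs, Main reservoir 2 degraded=occurs → all inputs occur → occurs.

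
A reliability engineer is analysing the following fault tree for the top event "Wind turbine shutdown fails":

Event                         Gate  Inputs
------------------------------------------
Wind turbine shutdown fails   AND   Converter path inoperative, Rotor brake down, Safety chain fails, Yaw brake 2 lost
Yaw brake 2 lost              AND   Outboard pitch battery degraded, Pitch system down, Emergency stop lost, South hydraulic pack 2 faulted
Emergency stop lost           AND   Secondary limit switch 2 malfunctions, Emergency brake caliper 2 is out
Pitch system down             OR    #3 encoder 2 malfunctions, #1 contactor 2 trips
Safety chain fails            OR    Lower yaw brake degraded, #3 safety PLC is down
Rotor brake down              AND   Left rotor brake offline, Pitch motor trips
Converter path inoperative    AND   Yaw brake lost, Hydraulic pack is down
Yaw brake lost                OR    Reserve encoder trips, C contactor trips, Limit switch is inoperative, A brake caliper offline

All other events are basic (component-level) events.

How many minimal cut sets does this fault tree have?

16

Yaw brake lost [OR]: union of children's cut sets → 4 cut set(s).
Converter path inoperative [AND]: one cut set from each child combined → 4 × 1 = 4 cut set(s).
Rotor brake down [AND]: one cut set from each child combined → 1 × 1 = 1 cut set(s).
Safety chain fails [OR]: union of children's cut sets → 2 cut set(s).
Pitch system down [OR]: union of children's cut sets → 2 cut set(s).
Emergency stop lost [AND]: one cut set from each child combined → 1 × 1 = 1 cut set(s).
Yaw brake 2 lost [AND]: one cut set from each child combined → 1 × 2 × 1 × 1 = 2 cut set(s).
Wind turbine shutdown fails [AND]: one cut set from each child combined → 4 × 1 × 2 × 2 = 16 cut set(s).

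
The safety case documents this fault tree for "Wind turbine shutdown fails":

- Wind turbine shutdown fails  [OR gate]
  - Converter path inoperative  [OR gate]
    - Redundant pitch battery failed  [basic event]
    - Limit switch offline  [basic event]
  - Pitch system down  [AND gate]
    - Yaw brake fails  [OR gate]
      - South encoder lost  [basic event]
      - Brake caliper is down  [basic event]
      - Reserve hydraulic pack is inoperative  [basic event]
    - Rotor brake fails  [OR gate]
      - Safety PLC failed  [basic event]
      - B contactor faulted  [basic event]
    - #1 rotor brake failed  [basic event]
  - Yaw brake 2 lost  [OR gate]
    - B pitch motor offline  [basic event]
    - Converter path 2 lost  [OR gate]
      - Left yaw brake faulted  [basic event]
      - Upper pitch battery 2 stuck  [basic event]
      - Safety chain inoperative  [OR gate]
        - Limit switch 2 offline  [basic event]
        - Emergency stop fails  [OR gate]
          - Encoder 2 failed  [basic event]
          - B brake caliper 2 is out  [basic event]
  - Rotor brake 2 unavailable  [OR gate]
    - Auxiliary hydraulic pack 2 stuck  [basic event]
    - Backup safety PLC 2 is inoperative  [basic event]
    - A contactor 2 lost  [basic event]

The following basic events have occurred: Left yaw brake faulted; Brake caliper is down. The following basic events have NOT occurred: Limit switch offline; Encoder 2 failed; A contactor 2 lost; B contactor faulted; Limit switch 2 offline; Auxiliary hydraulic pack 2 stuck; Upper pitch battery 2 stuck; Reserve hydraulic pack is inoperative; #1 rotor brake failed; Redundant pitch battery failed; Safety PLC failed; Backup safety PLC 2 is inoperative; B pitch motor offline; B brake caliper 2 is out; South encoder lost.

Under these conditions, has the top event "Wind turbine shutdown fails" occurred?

Converter path inoperative [OR]: Redundant pitch battery failed=not, Limit switch offline=not → no input occurs → does not occur.
Yaw brake fails [OR]: South encoder lost=not, Brake caliper is down=occurs, Reserve hydraulic pack is inoperative=not → at least one input occurs → occurs.
Rotor brake fails [OR]: Safety PLC failed=not, B contactor faulted=not → no input occurs → does not occur.
Pitch system down [AND]: Yaw brake fails=occurs, Rotor brake fails=not, #1 rotor brake failed=not → not all inputs occur → does not occur.
Emergency stop fails [OR]: Encoder 2 failed=not, B brake caliper 2 is out=not → no input occurs → does not occur.
Safety chain inoperative [OR]: Limit switch 2 offline=not, Emergency stop fails=not → no input occurs → does not occur.
Converter path 2 lost [OR]: Left yaw brake faulted=occurs, Upper pitch battery 2 stuck=not, Safety chain inoperative=not → at least one input occurs → occurs.
Yaw brake 2 lost [OR]: B pitch motor offline=not, Converter path 2 lost=occurs → at least one input occurs → occurs.
Rotor brake 2 unavailable [OR]: Auxiliary hydraulic pack 2 stuck=not, Backup safety PLC 2 is inoperative=not, A contactor 2 lost=not → no input occurs → does not occur.
Wind turbine shutdown fails [OR]: Converter path inoperative=not, Pitch system down=not, Yaw brake 2 lost=occurs, Rotor brake 2 unavailable=not → at least one input occurs → occurs.

Yes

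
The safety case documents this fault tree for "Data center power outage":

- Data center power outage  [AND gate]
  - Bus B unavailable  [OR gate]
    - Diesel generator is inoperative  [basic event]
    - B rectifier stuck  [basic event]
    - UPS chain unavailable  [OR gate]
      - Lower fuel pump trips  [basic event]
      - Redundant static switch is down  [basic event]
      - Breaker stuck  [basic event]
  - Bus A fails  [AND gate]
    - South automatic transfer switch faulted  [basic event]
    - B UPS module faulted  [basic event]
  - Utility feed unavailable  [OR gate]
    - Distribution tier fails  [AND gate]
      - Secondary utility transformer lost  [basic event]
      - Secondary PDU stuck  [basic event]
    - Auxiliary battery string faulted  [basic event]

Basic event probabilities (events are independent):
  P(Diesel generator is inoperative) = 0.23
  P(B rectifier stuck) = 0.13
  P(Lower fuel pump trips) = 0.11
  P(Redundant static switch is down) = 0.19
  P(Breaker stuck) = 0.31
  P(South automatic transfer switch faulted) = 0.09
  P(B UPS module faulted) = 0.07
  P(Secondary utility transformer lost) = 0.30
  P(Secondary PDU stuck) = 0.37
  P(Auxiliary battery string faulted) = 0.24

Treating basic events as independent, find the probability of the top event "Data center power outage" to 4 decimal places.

P(UPS chain unavailable) [OR] = 1 − (1−0.11) × (1−0.19) × (1−0.31) = 0.502579
P(Bus B unavailable) [OR] = 1 − (1−0.23) × (1−0.13) × (1−0.502579) = 0.666778
P(Bus A fails) [AND] = 0.09 × 0.07 = 0.006300
P(Distribution tier fails) [AND] = 0.30 × 0.37 = 0.111000
P(Utility feed unavailable) [OR] = 1 − (1−0.111000) × (1−0.24) = 0.324360
P(Data center power outage) [AND] = 0.666778 × 0.006300 × 0.324360 = 0.001363
Rounded to 4 decimal places: P(Data center power outage) ≈ 0.0014.

0.0014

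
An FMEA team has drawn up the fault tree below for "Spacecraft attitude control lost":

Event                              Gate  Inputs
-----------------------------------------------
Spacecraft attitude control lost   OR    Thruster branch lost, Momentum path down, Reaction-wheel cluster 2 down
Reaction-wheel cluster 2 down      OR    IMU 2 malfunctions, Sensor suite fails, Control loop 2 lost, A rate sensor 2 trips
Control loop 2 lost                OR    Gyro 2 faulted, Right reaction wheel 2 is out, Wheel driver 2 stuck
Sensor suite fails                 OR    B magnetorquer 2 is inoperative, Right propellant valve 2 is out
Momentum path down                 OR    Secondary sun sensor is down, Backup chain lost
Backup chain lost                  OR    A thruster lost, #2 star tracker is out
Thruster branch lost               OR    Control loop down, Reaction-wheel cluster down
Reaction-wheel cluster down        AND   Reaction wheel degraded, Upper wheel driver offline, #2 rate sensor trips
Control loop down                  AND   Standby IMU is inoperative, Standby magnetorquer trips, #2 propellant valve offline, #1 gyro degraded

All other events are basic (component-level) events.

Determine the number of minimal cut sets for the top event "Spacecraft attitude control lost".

Control loop down [AND]: one cut set from each child combined → 1 × 1 × 1 × 1 = 1 cut set(s).
Reaction-wheel cluster down [AND]: one cut set from each child combined → 1 × 1 × 1 = 1 cut set(s).
Thruster branch lost [OR]: union of children's cut sets → 2 cut set(s).
Backup chain lost [OR]: union of children's cut sets → 2 cut set(s).
Momentum path down [OR]: union of children's cut sets → 3 cut set(s).
Sensor suite fails [OR]: union of children's cut sets → 2 cut set(s).
Control loop 2 lost [OR]: union of children's cut sets → 3 cut set(s).
Reaction-wheel cluster 2 down [OR]: union of children's cut sets → 7 cut set(s).
Spacecraft attitude control lost [OR]: union of children's cut sets → 12 cut set(s).

12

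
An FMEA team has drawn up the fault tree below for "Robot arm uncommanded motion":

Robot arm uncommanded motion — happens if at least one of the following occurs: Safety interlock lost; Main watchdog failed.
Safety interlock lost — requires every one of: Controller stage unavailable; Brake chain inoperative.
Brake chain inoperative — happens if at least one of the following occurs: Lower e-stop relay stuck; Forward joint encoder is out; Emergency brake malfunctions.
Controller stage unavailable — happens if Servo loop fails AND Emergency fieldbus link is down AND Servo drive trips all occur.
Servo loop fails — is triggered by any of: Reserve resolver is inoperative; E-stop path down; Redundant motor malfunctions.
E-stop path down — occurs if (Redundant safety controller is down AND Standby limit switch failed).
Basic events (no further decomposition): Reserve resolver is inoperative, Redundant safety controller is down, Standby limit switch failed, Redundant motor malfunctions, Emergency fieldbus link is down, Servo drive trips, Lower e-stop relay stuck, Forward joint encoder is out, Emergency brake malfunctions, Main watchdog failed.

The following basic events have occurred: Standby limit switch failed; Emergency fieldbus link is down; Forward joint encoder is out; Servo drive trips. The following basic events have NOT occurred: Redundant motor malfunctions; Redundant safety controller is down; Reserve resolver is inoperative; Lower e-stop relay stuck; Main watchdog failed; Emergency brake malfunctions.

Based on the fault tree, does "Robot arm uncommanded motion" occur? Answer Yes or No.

No

E-stop path down [AND]: Redundant safety controller is down=not, Standby limit switch failed=occurs → not all inputs occur → does not occur.
Servo loop fails [OR]: Reserve resolver is inoperative=not, E-stop path down=not, Redundant motor malfunctions=not → no input occurs → does not occur.
Controller stage unavailable [AND]: Servo loop fails=not, Emergency fieldbus link is down=occurs, Servo drive trips=occurs → not all inputs occur → does not occur.
Brake chain inoperative [OR]: Lower e-stop relay stuck=not, Forward joint encoder is out=occurs, Emergency brake malfunctions=not → at least one input occurs → occurs.
Safety interlock lost [AND]: Controller stage unavailable=not, Brake chain inoperative=occurs → not all inputs occur → does not occur.
Robot arm uncommanded motion [OR]: Safety interlock lost=not, Main watchdog failed=not → no input occurs → does not occur.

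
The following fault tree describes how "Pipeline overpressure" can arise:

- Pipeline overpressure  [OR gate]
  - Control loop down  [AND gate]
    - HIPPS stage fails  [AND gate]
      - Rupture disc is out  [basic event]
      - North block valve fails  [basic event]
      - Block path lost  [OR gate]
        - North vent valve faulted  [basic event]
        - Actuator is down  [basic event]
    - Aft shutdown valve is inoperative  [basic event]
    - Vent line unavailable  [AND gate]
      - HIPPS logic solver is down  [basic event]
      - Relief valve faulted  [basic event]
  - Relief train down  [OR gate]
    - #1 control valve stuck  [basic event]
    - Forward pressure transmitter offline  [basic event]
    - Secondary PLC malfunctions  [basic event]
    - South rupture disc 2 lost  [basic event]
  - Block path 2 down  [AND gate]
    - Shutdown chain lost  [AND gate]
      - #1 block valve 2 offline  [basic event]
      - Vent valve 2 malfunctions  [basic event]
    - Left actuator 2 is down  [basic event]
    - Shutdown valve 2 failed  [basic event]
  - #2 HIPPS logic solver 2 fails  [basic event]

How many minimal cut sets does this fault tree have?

8

Block path lost [OR]: union of children's cut sets → 2 cut set(s).
HIPPS stage fails [AND]: one cut set from each child combined → 1 × 1 × 2 = 2 cut set(s).
Vent line unavailable [AND]: one cut set from each child combined → 1 × 1 = 1 cut set(s).
Control loop down [AND]: one cut set from each child combined → 2 × 1 × 1 = 2 cut set(s).
Relief train down [OR]: union of children's cut sets → 4 cut set(s).
Shutdown chain lost [AND]: one cut set from each child combined → 1 × 1 = 1 cut set(s).
Block path 2 down [AND]: one cut set from each child combined → 1 × 1 × 1 = 1 cut set(s).
Pipeline overpressure [OR]: union of children's cut sets → 8 cut set(s).
Minimal cut sets: {Aft shutdown valve is inoperative, HIPPS logic solver is down, North block valve fails, North vent valve faulted, Relief valve faulted, Rupture disc is out}; {Actuator is down, Aft shutdown valve is inoperative, HIPPS logic solver is down, North block valve fails, Relief valve faulted, Rupture disc is out}; {#1 control valve stuck}; {Forward pressure transmitter offline}; {Secondary PLC malfunctions}; {South rupture disc 2 lost}; {#1 block valve 2 offline, Left actuator 2 is down, Shutdown valve 2 failed, Vent valve 2 malfunctions}; {#2 HIPPS logic solver 2 fails}.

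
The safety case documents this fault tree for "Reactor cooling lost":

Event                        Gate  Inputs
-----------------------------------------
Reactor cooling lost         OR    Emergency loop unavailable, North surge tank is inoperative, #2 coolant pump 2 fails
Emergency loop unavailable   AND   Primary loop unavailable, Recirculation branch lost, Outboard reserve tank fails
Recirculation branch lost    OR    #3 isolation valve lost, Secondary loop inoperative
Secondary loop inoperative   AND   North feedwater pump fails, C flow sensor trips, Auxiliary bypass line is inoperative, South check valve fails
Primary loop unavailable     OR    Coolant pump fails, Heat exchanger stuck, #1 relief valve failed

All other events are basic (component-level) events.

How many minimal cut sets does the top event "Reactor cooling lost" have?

8

Primary loop unavailable [OR]: union of children's cut sets → 3 cut set(s).
Secondary loop inoperative [AND]: one cut set from each child combined → 1 × 1 × 1 × 1 = 1 cut set(s).
Recirculation branch lost [OR]: union of children's cut sets → 2 cut set(s).
Emergency loop unavailable [AND]: one cut set from each child combined → 3 × 2 × 1 = 6 cut set(s).
Reactor cooling lost [OR]: union of children's cut sets → 8 cut set(s).
Minimal cut sets: {#3 isolation valve lost, Coolant pump fails, Outboard reserve tank fails}; {Auxiliary bypass line is inoperative, C flow sensor trips, Coolant pump fails, North feedwater pump fails, Outboard reserve tank fails, South check valve fails}; {#3 isolation valve lost, Heat exchanger stuck, Outboard reserve tank fails}; {Auxiliary bypass line is inoperative, C flow sensor trips, Heat exchanger stuck, North feedwater pump fails, Outboard reserve tank fails, South check valve fails}; {#1 relief valve failed, #3 isolation valve lost, Outboard reserve tank fails}; {#1 relief valve failed, Auxiliary bypass line is inoperative, C flow sensor trips, North feedwater pump fails, Outboard reserve tank fails, South check valve fails}; {North surge tank is inoperative}; {#2 coolant pump 2 fails}.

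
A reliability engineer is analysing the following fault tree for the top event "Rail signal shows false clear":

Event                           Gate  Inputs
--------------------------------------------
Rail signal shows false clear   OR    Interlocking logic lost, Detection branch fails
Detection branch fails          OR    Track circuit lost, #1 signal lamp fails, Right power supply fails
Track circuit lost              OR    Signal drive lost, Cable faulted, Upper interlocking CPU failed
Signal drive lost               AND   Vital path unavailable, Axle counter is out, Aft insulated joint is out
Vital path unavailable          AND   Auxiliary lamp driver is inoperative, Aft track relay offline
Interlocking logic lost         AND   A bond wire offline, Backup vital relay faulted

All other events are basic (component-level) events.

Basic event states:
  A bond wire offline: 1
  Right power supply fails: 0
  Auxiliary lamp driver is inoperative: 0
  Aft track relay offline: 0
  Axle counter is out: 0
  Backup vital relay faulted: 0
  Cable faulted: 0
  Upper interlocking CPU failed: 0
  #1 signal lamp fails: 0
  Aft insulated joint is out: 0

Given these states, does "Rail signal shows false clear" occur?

No

Interlocking logic lost [AND]: A bond wire offline=occurs, Backup vital relay faulted=not → not all inputs occur → does not occur.
Vital path unavailable [AND]: Auxiliary lamp driver is inoperative=not, Aft track relay offline=not → not all inputs occur → does not occur.
Signal drive lost [AND]: Vital path unavailable=not, Axle counter is out=not, Aft insulated joint is out=not → not all inputs occur → does not occur.
Track circuit lost [OR]: Signal drive lost=not, Cable faulted=not, Upper interlocking CPU failed=not → no input occurs → does not occur.
Detection branch fails [OR]: Track circuit lost=not, #1 signal lamp fails=not, Right power supply fails=not → no input occurs → does not occur.
Rail signal shows false clear [OR]: Interlocking logic lost=not, Detection branch fails=not → no input occurs → does not occur.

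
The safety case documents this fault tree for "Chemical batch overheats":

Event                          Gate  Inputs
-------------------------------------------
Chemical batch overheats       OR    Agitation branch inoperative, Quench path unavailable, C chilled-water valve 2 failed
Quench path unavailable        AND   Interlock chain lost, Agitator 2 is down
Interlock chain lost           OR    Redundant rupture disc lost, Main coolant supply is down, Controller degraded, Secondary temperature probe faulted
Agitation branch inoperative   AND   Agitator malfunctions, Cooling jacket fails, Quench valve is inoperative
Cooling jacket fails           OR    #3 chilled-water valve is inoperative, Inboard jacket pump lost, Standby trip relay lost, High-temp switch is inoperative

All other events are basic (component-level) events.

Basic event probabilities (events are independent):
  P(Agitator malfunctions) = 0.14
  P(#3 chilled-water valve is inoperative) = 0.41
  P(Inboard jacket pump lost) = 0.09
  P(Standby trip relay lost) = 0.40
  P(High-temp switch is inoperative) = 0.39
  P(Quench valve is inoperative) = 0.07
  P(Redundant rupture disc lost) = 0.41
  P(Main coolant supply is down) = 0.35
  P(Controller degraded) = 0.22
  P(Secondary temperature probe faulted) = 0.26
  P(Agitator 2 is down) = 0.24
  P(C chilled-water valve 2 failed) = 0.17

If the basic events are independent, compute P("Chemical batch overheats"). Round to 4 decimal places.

P(Cooling jacket fails) [OR] = 1 − (1−0.41) × (1−0.09) × (1−0.40) × (1−0.39) = 0.803495
P(Agitation branch inoperative) [AND] = 0.14 × 0.803495 × 0.07 = 0.007874
P(Interlock chain lost) [OR] = 1 − (1−0.41) × (1−0.35) × (1−0.22) × (1−0.26) = 0.778644
P(Quench path unavailable) [AND] = 0.778644 × 0.24 = 0.186875
P(Chemical batch overheats) [OR] = 1 − (1−0.007874) × (1−0.186875) × (1−0.17) = 0.330420
Rounded to 4 decimal places: P(Chemical batch overheats) ≈ 0.3304.

0.3304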